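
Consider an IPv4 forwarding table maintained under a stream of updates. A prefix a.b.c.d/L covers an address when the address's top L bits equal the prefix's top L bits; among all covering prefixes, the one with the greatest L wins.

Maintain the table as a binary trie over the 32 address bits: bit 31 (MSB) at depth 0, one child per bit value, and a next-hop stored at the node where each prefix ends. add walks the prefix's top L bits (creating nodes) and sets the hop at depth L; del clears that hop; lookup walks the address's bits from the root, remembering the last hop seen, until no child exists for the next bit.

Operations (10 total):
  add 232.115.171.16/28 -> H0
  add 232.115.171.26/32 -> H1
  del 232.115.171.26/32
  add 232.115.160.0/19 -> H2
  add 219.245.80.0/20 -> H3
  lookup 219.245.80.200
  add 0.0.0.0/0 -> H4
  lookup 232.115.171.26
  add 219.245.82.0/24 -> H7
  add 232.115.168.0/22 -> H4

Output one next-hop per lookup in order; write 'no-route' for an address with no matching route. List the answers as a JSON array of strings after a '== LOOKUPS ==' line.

Apply in order:
  + 232.115.171.16/28 (H0) depth=28
  + 232.115.171.26/32 (H1) depth=32
  - 232.115.171.26/32 clear@32
  + 232.115.160.0/19 (H2) depth=19
  + 219.245.80.0/20 (H3) depth=20
  ? 219.245.80.200  path d0:-→d1:-→d2:-→d3:-→d4:-→d5:-→d6:-→d7:-→d8:-→d9:-→d10:-→d11:-→d12:-→d13:-→d14:-→d15:-→d16:-→d17:-→d18:-→d19:-→d20:H3  best=H3
  + 0.0.0.0/0 (H4) depth=0
  ? 232.115.171.26  path d0:H4→d1:-→d2:-→d3:-→d4:-→d5:-→d6:-→d7:-→d8:-→d9:-→d10:-→d11:-→d12:-→d13:-→d14:-→d15:-→d16:-→d17:-→d18:-→d19:H2→d20:-→d21:-→d22:-→d23:-→d24:-→d25:-→d26:-→d27:-→d28:H0→d29:-→d30:-→d31:-→d32:-  best=H0
  + 219.245.82.0/24 (H7) depth=24
  + 232.115.168.0/22 (H4) depth=22

== LOOKUPS ==
["H3","H0"]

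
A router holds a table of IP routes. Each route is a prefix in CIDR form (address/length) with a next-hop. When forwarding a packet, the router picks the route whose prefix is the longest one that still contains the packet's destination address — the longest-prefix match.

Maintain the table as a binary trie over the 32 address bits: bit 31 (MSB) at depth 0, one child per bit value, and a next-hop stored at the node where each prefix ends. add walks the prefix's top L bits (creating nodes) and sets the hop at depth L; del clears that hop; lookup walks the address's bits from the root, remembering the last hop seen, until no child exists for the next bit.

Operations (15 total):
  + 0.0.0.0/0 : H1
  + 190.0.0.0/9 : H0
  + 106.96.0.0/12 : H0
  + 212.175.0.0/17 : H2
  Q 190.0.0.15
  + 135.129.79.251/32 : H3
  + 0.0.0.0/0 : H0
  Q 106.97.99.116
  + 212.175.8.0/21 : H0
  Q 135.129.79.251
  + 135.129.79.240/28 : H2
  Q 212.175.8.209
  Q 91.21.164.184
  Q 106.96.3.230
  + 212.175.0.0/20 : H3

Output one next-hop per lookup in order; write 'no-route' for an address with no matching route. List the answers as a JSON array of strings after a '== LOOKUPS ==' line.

Process each operation:
  add 0.0.0.0/0 -> H1 at depth 0
  add 190.0.0.0/9 -> H0 at depth 9
  add 106.96.0.0/12 -> H0 at depth 12
  add 212.175.0.0/17 -> H2 at depth 17
  lookup 190.0.0.15: bits 101111100 walk d0:H1→d1:-→d2:-→d3:-→d4:-→d5:-→d6:-→d7:-→d8:-→d9:H0 -> H0
  add 135.129.79.251/32 -> H3 at depth 32
  add 0.0.0.0/0 -> H0 at depth 0
  lookup 106.97.99.116: bits 011010100110 walk d0:H0→d1:-→d2:-→d3:-→d4:-→d5:-→d6:-→d7:-→d8:-→d9:-→d10:-→d11:-→d12:H0 -> H0
  add 212.175.8.0/21 -> H0 at depth 21
  lookup 135.129.79.251: bits 10000111100000010100111111111011 walk d0:H0→d1:-→d2:-→d3:-→d4:-→d5:-→d6:-→d7:-→d8:-→d9:-→d10:-→d11:-→d12:-→d13:-→d14:-→d15:-→d16:-→d17:-→d18:-→d19:-→d20:-→d21:-→d22:-→d23:-→d24:-→d25:-→d26:-→d27:-→d28:-→d29:-→d30:-→d31:-→d32:H3 -> H3
  add 135.129.79.240/28 -> H2 at depth 28
  lookup 212.175.8.209: bits 110101001010111100001 walk d0:H0→d1:-→d2:-→d3:-→d4:-→d5:-→d6:-→d7:-→d8:-→d9:-→d10:-→d11:-→d12:-→d13:-→d14:-→d15:-→d16:-→d17:H2→d18:-→d19:-→d20:-→d21:H0 -> H0
  lookup 91.21.164.184: bits 01 walk d0:H0→d1:-→d2:- -> H0
  lookup 106.96.3.230: bits 011010100110 walk d0:H0→d1:-→d2:-→d3:-→d4:-→d5:-→d6:-→d7:-→d8:-→d9:-→d10:-→d11:-→d12:H0 -> H0
  add 212.175.0.0/20 -> H3 at depth 20

== LOOKUPS ==
["H0","H0","H3","H0","H0","H0"]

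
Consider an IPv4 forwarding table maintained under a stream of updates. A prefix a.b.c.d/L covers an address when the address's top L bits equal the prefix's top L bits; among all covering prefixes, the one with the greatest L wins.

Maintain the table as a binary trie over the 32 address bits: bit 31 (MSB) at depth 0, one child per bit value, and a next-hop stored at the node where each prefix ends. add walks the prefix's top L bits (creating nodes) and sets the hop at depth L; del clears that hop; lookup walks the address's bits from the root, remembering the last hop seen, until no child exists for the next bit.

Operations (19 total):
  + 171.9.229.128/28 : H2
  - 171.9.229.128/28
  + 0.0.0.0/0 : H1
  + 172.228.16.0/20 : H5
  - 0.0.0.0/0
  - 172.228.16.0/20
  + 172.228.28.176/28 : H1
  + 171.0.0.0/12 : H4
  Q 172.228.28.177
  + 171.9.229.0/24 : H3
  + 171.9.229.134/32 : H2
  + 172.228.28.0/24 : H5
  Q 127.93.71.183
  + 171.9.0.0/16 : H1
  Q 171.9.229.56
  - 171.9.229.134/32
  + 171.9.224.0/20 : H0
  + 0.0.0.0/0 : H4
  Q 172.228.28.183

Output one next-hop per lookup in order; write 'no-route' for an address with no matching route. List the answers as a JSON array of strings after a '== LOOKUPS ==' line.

Trace:
  add 171.9.229.128/28 -> H2 at depth 28
  del 171.9.229.128/28 (clear depth 28)
  add 0.0.0.0/0 -> H1 at depth 0
  add 172.228.16.0/20 -> H5 at depth 20
  del 0.0.0.0/0 (clear depth 0)
  del 172.228.16.0/20 (clear depth 20)
  add 172.228.28.176/28 -> H1 at depth 28
  add 171.0.0.0/12 -> H4 at depth 12
  lookup 172.228.28.177: bits 1010110011100100000111001011 walk d0:-→d1:-→d2:-→d3:-→d4:-→d5:-→d6:-→d7:-→d8:-→d9:-→d10:-→d11:-→d12:-→d13:-→d14:-→d15:-→d16:-→d17:-→d18:-→d19:-→d20:-→d21:-→d22:-→d23:-→d24:-→d25:-→d26:-→d27:-→d28:H1 -> H1
  add 171.9.229.0/24 -> H3 at depth 24
  add 171.9.229.134/32 -> H2 at depth 32
  add 172.228.28.0/24 -> H5 at depth 24
  lookup 127.93.71.183: bits ε walk d0:- -> no-route
  add 171.9.0.0/16 -> H1 at depth 16
  lookup 171.9.229.56: bits 101010110000100111100101 walk d0:-→d1:-→d2:-→d3:-→d4:-→d5:-→d6:-→d7:-→d8:-→d9:-→d10:-→d11:-→d12:H4→d13:-→d14:-→d15:-→d16:H1→d17:-→d18:-→d19:-→d20:-→d21:-→d22:-→d23:-→d24:H3 -> H3
  del 171.9.229.134/32 (clear depth 32)
  add 171.9.224.0/20 -> H0 at depth 20
  add 0.0.0.0/0 -> H4 at depth 0
  lookup 172.228.28.183: bits 1010110011100100000111001011 walk d0:H4→d1:-→d2:-→d3:-→d4:-→d5:-→d6:-→d7:-→d8:-→d9:-→d10:-→d11:-→d12:-→d13:-→d14:-→d15:-→d16:-→d17:-→d18:-→d19:-→d20:-→d21:-→d22:-→d23:-→d24:H5→d25:-→d26:-→d27:-→d28:H1 -> H1

== LOOKUPS ==
["H1","no-route","H3","H1"]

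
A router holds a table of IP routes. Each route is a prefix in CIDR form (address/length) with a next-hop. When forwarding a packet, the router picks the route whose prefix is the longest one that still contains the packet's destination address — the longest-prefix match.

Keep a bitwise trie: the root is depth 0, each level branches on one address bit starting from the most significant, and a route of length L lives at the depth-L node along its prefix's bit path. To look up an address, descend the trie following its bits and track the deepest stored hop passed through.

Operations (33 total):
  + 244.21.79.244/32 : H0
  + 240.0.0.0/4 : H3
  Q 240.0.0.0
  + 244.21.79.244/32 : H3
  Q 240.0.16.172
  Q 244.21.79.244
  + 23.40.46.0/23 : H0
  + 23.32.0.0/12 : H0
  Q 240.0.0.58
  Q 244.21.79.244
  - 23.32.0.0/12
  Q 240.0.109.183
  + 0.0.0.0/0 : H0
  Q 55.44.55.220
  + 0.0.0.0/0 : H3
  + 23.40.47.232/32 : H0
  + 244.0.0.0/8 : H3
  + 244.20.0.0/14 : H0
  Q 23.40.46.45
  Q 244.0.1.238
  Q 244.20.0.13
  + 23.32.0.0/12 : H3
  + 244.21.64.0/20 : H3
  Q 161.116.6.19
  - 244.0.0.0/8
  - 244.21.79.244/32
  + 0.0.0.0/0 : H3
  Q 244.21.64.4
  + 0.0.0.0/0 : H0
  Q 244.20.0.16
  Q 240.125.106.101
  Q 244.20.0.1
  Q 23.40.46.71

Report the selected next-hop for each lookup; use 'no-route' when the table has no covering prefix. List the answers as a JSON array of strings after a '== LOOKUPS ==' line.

Apply in order:
  + 244.21.79.244/32 (H0) depth=32
  + 240.0.0.0/4 (H3) depth=4
  Q 240.0.0.0: descend 11110 ; hops seen [H3] ; pick H3
  + 244.21.79.244/32 (H3) depth=32
  Q 240.0.16.172: descend 11110 ; hops seen [H3] ; pick H3
  Q 244.21.79.244: descend 11110100000101010100111111110100 ; hops seen [H3,H3] ; pick H3
  + 23.40.46.0/23 (H0) depth=23
  + 23.32.0.0/12 (H0) depth=12
  Q 240.0.0.58: descend 11110 ; hops seen [H3] ; pick H3
  Q 244.21.79.244: descend 11110100000101010100111111110100 ; hops seen [H3,H3] ; pick H3
  del 23.32.0.0/12 (clear depth 12)
  Q 240.0.109.183: descend 11110 ; hops seen [H3] ; pick H3
  + 0.0.0.0/0 (H0) depth=0
  Q 55.44.55.220: descend 00 ; hops seen [H0] ; pick H0
  + 0.0.0.0/0 (H3) depth=0
  + 23.40.47.232/32 (H0) depth=32
  + 244.0.0.0/8 (H3) depth=8
  + 244.20.0.0/14 (H0) depth=14
  Q 23.40.46.45: descend 00010111001010000010111 ; hops seen [H3,H0] ; pick H0
  Q 244.0.1.238: descend 11110100000 ; hops seen [H3,H3,H3] ; pick H3
  Q 244.20.0.13: descend 111101000001010 ; hops seen [H3,H3,H3,H0] ; pick H0
  + 23.32.0.0/12 (H3) depth=12
  + 244.21.64.0/20 (H3) depth=20
  Q 161.116.6.19: descend 1 ; hops seen [H3] ; pick H3
  del 244.0.0.0/8 (clear depth 8)
  del 244.21.79.244/32 (clear depth 32)
  + 0.0.0.0/0 (H3) depth=0
  Q 244.21.64.4: descend 11110100000101010100 ; hops seen [H3,H3,H0,H3] ; pick H3
  + 0.0.0.0/0 (H0) depth=0
  Q 244.20.0.16: descend 111101000001010 ; hops seen [H0,H3,H0] ; pick H0
  Q 240.125.106.101: descend 11110 ; hops seen [H0,H3] ; pick H3
  Q 244.20.0.1: descend 111101000001010 ; hops seen [H0,H3,H0] ; pick H0
  Q 23.40.46.71: descend 00010111001010000010111 ; hops seen [H0,H3,H0] ; pick H0

== LOOKUPS ==
["H3","H3","H3","H3","H3","H3","H0","H0","H3","H0","H3","H3","H0","H3","H0","H0"]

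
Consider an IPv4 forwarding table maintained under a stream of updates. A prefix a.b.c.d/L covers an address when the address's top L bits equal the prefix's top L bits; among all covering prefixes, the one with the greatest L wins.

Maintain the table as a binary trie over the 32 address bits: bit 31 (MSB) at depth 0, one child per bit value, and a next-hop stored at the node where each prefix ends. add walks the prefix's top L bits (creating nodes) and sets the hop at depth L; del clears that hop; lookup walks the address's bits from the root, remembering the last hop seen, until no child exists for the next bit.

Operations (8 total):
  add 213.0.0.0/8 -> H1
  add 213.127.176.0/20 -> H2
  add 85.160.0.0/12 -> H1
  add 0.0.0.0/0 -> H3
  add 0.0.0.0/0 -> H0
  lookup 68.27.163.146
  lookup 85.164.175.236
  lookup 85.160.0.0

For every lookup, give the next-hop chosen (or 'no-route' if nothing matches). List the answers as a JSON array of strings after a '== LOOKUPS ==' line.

Process each operation:
  add 213.0.0.0/8 -> H1 at depth 8
  add 213.127.176.0/20 -> H2 at depth 20
  add 85.160.0.0/12 -> H1 at depth 12
  add 0.0.0.0/0 -> H3 at depth 0
  add 0.0.0.0/0 -> H0 at depth 0
  ? 68.27.163.146  path d0:H0→d1:-→d2:-→d3:-  best=H0
  ? 85.164.175.236  path d0:H0→d1:-→d2:-→d3:-→d4:-→d5:-→d6:-→d7:-→d8:-→d9:-→d10:-→d11:-→d12:H1  best=H1
  ? 85.160.0.0  path d0:H0→d1:-→d2:-→d3:-→d4:-→d5:-→d6:-→d7:-→d8:-→d9:-→d10:-→d11:-→d12:H1  best=H1

== LOOKUPS ==
["H0","H1","H1"]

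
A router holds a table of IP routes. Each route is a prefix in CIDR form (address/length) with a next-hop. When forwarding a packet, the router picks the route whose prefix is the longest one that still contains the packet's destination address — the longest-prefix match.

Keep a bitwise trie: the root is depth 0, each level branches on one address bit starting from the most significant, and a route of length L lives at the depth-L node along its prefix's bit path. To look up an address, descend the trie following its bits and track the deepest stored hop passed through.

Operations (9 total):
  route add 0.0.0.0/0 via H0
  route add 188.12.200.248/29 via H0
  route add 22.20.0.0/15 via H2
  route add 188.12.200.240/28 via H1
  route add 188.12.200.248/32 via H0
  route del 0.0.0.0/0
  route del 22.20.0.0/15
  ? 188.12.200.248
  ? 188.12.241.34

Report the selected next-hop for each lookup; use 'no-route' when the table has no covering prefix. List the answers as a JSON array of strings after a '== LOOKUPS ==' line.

Trace:
  + 0.0.0.0/0 (H0) depth=0
  + 188.12.200.248/29 (H0) depth=29
  + 22.20.0.0/15 (H2) depth=15
  + 188.12.200.240/28 (H1) depth=28
  + 188.12.200.248/32 (H0) depth=32
  - 0.0.0.0/0 clear@0
  - 22.20.0.0/15 clear@15
  Q 188.12.200.248: descend 10111100000011001100100011111000 ; hops seen [H1,H0,H0] ; pick H0
  Q 188.12.241.34: descend 101111000000110011 ; hops seen [∅] ; pick no-route

== LOOKUPS ==
["H0","no-route"]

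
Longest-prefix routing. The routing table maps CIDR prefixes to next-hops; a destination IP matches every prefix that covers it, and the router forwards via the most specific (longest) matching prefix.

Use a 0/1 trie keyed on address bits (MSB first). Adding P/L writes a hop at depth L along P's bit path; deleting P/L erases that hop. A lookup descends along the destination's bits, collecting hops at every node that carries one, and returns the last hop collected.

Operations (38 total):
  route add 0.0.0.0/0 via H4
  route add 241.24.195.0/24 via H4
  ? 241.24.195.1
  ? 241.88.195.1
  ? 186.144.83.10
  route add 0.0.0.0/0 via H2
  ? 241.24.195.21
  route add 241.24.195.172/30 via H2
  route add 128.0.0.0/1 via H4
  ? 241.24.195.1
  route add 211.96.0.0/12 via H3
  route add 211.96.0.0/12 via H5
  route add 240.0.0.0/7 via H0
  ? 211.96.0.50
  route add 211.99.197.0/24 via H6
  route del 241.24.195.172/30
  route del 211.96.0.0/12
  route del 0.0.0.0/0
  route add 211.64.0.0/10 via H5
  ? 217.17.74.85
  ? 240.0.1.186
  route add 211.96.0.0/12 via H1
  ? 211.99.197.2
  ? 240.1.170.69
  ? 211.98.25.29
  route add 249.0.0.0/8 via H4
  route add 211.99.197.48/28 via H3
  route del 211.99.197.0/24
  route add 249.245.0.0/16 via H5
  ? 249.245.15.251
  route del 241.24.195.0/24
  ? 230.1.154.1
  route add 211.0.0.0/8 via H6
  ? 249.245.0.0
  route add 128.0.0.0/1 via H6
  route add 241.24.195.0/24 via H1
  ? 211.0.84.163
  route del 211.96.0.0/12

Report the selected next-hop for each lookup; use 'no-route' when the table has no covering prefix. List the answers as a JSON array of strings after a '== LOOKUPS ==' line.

Apply in order:
  add 0.0.0.0/0 -> H4 at depth 0
  add 241.24.195.0/24 -> H4 at depth 24
  Q 241.24.195.1: descend 111100010001100011000011 ; hops seen [H4,H4] ; pick H4
  Q 241.88.195.1: descend 111100010 ; hops seen [H4] ; pick H4
  Q 186.144.83.10: descend 1 ; hops seen [H4] ; pick H4
  add 0.0.0.0/0 -> H2 at depth 0
  Q 241.24.195.21: descend 111100010001100011000011 ; hops seen [H2,H4] ; pick H4
  add 241.24.195.172/30 -> H2 at depth 30
  add 128.0.0.0/1 -> H4 at depth 1
  Q 241.24.195.1: descend 111100010001100011000011 ; hops seen [H2,H4,H4] ; pick H4
  add 211.96.0.0/12 -> H3 at depth 12
  add 211.96.0.0/12 -> H5 at depth 12
  add 240.0.0.0/7 -> H0 at depth 7
  Q 211.96.0.50: descend 110100110110 ; hops seen [H2,H4,H5] ; pick H5
  add 211.99.197.0/24 -> H6 at depth 24
  - 241.24.195.172/30 clear@30
  - 211.96.0.0/12 clear@12
  - 0.0.0.0/0 clear@0
  add 211.64.0.0/10 -> H5 at depth 10
  Q 217.17.74.85: descend 1101 ; hops seen [H4] ; pick H4
  Q 240.0.1.186: descend 1111000 ; hops seen [H4,H0] ; pick H0
  add 211.96.0.0/12 -> H1 at depth 12
  Q 211.99.197.2: descend 110100110110001111000101 ; hops seen [H4,H5,H1,H6] ; pick H6
  Q 240.1.170.69: descend 1111000 ; hops seen [H4,H0] ; pick H0
  Q 211.98.25.29: descend 110100110110001 ; hops seen [H4,H5,H1] ; pick H1
  add 249.0.0.0/8 -> H4 at depth 8
  add 211.99.197.48/28 -> H3 at depth 28
  - 211.99.197.0/24 clear@24
  add 249.245.0.0/16 -> H5 at depth 16
  Q 249.245.15.251: descend 1111100111110101 ; hops seen [H4,H4,H5] ; pick H5
  - 241.24.195.0/24 clear@24
  Q 230.1.154.1: descend 111 ; hops seen [H4] ; pick H4
  add 211.0.0.0/8 -> H6 at depth 8
  Q 249.245.0.0: descend 1111100111110101 ; hops seen [H4,H4,H5] ; pick H5
  add 128.0.0.0/1 -> H6 at depth 1
  add 241.24.195.0/24 -> H1 at depth 24
  Q 211.0.84.163: descend 110100110 ; hops seen [H6,H6] ; pick H6
  - 211.96.0.0/12 clear@12

== LOOKUPS ==
["H4","H4","H4","H4","H4","H5","H4","H0","H6","H0","H1","H5","H4","H5","H6"]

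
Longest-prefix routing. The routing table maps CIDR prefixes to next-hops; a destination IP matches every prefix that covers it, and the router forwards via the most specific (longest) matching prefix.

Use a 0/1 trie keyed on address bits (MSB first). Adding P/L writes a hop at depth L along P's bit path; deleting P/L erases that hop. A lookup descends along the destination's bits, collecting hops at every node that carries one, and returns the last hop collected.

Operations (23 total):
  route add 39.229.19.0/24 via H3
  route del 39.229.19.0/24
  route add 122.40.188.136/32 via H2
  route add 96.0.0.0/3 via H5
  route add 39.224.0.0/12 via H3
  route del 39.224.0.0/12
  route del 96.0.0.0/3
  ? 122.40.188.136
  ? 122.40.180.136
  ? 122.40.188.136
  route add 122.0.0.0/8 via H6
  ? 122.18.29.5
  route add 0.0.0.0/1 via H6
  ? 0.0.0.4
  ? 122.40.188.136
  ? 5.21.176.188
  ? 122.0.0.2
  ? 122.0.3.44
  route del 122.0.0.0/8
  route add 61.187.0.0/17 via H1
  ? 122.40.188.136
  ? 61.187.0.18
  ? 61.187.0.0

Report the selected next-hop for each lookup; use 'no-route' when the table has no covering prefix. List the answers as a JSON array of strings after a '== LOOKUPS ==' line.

Apply in order:
  + 39.229.19.0/24 (H3) depth=24
  - 39.229.19.0/24 clear@24
  + 122.40.188.136/32 (H2) depth=32
  + 96.0.0.0/3 (H5) depth=3
  + 39.224.0.0/12 (H3) depth=12
  - 39.224.0.0/12 clear@12
  - 96.0.0.0/3 clear@3
  lookup 122.40.188.136: bits 01111010001010001011110010001000 walk d0:-→d1:-→d2:-→d3:-→d4:-→d5:-→d6:-→d7:-→d8:-→d9:-→d10:-→d11:-→d12:-→d13:-→d14:-→d15:-→d16:-→d17:-→d18:-→d19:-→d20:-→d21:-→d22:-→d23:-→d24:-→d25:-→d26:-→d27:-→d28:-→d29:-→d30:-→d31:-→d32:H2 -> H2
  lookup 122.40.180.136: bits 01111010001010001011 walk d0:-→d1:-→d2:-→d3:-→d4:-→d5:-→d6:-→d7:-→d8:-→d9:-→d10:-→d11:-→d12:-→d13:-→d14:-→d15:-→d16:-→d17:-→d18:-→d19:-→d20:- -> no-route
  lookup 122.40.188.136: bits 01111010001010001011110010001000 walk d0:-→d1:-→d2:-→d3:-→d4:-→d5:-→d6:-→d7:-→d8:-→d9:-→d10:-→d11:-→d12:-→d13:-→d14:-→d15:-→d16:-→d17:-→d18:-→d19:-→d20:-→d21:-→d22:-→d23:-→d24:-→d25:-→d26:-→d27:-→d28:-→d29:-→d30:-→d31:-→d32:H2 -> H2
  + 122.0.0.0/8 (H6) depth=8
  lookup 122.18.29.5: bits 0111101000 walk d0:-→d1:-→d2:-→d3:-→d4:-→d5:-→d6:-→d7:-→d8:H6→d9:-→d10:- -> H6
  + 0.0.0.0/1 (H6) depth=1
  lookup 0.0.0.4: bits 00 walk d0:-→d1:H6→d2:- -> H6
  lookup 122.40.188.136: bits 01111010001010001011110010001000 walk d0:-→d1:H6→d2:-→d3:-→d4:-→d5:-→d6:-→d7:-→d8:H6→d9:-→d10:-→d11:-→d12:-→d13:-→d14:-→d15:-→d16:-→d17:-→d18:-→d19:-→d20:-→d21:-→d22:-→d23:-→d24:-→d25:-→d26:-→d27:-→d28:-→d29:-→d30:-→d31:-→d32:H2 -> H2
  lookup 5.21.176.188: bits 00 walk d0:-→d1:H6→d2:- -> H6
  lookup 122.0.0.2: bits 0111101000 walk d0:-→d1:H6→d2:-→d3:-→d4:-→d5:-→d6:-→d7:-→d8:H6→d9:-→d10:- -> H6
  lookup 122.0.3.44: bits 0111101000 walk d0:-→d1:H6→d2:-→d3:-→d4:-→d5:-→d6:-→d7:-→d8:H6→d9:-→d10:- -> H6
  - 122.0.0.0/8 clear@8
  + 61.187.0.0/17 (H1) depth=17
  lookup 122.40.188.136: bits 01111010001010001011110010001000 walk d0:-→d1:H6→d2:-→d3:-→d4:-→d5:-→d6:-→d7:-→d8:-→d9:-→d10:-→d11:-→d12:-→d13:-→d14:-→d15:-→d16:-→d17:-→d18:-→d19:-→d20:-→d21:-→d22:-→d23:-→d24:-→d25:-→d26:-→d27:-→d28:-→d29:-→d30:-→d31:-→d32:H2 -> H2
  lookup 61.187.0.18: bits 00111101101110110 walk d0:-→d1:H6→d2:-→d3:-→d4:-→d5:-→d6:-→d7:-→d8:-→d9:-→d10:-→d11:-→d12:-→d13:-→d14:-→d15:-→d16:-→d17:H1 -> H1
  lookup 61.187.0.0: bits 00111101101110110 walk d0:-→d1:H6→d2:-→d3:-→d4:-→d5:-→d6:-→d7:-→d8:-→d9:-→d10:-→d11:-→d12:-→d13:-→d14:-→d15:-→d16:-→d17:H1 -> H1

== LOOKUPS ==
["H2","no-route","H2","H6","H6","H2","H6","H6","H6","H2","H1","H1"]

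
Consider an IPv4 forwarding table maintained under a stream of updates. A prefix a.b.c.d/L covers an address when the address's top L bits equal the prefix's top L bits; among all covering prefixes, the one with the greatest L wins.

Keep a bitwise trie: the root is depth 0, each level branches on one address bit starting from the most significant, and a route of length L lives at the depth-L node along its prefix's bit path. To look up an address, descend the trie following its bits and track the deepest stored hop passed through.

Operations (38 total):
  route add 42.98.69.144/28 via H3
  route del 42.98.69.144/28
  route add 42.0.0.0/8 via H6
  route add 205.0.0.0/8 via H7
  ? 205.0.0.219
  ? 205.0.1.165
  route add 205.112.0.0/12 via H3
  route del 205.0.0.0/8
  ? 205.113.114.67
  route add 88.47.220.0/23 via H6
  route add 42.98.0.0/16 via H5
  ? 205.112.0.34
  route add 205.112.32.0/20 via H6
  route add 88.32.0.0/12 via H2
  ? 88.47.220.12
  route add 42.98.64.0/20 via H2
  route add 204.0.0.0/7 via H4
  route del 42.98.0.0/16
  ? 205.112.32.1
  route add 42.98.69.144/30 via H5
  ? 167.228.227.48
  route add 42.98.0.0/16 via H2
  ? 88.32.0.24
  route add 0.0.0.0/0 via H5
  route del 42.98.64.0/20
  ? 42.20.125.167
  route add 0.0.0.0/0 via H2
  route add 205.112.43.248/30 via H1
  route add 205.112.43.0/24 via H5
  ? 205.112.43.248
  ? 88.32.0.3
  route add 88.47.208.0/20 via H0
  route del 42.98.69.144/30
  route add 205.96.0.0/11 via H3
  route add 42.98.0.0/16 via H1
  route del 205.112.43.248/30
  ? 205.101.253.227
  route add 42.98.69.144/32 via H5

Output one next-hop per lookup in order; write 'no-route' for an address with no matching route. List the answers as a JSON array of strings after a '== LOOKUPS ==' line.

Trace:
  + 42.98.69.144/28 (H3) depth=28
  - 42.98.69.144/28 clear@28
  + 42.0.0.0/8 (H6) depth=8
  + 205.0.0.0/8 (H7) depth=8
  Q 205.0.0.219: descend 11001101 ; hops seen [H7] ; pick H7
  Q 205.0.1.165: descend 11001101 ; hops seen [H7] ; pick H7
  + 205.112.0.0/12 (H3) depth=12
  - 205.0.0.0/8 clear@8
  Q 205.113.114.67: descend 110011010111 ; hops seen [H3] ; pick H3
  + 88.47.220.0/23 (H6) depth=23
  + 42.98.0.0/16 (H5) depth=16
  Q 205.112.0.34: descend 110011010111 ; hops seen [H3] ; pick H3
  + 205.112.32.0/20 (H6) depth=20
  + 88.32.0.0/12 (H2) depth=12
  Q 88.47.220.12: descend 01011000001011111101110 ; hops seen [H2,H6] ; pick H6
  + 42.98.64.0/20 (H2) depth=20
  + 204.0.0.0/7 (H4) depth=7
  - 42.98.0.0/16 clear@16
  Q 205.112.32.1: descend 11001101011100000010 ; hops seen [H4,H3,H6] ; pick H6
  + 42.98.69.144/30 (H5) depth=30
  Q 167.228.227.48: descend 1 ; hops seen [∅] ; pick no-route
  + 42.98.0.0/16 (H2) depth=16
  Q 88.32.0.24: descend 010110000010 ; hops seen [H2] ; pick H2
  + 0.0.0.0/0 (H5) depth=0
  - 42.98.64.0/20 clear@20
  Q 42.20.125.167: descend 001010100 ; hops seen [H5,H6] ; pick H6
  + 0.0.0.0/0 (H2) depth=0
  + 205.112.43.248/30 (H1) depth=30
  + 205.112.43.0/24 (H5) depth=24
  Q 205.112.43.248: descend 110011010111000000101011111110 ; hops seen [H2,H4,H3,H6,H5,H1] ; pick H1
  Q 88.32.0.3: descend 010110000010 ; hops seen [H2,H2] ; pick H2
  + 88.47.208.0/20 (H0) depth=20
  - 42.98.69.144/30 clear@30
  + 205.96.0.0/11 (H3) depth=11
  + 42.98.0.0/16 (H1) depth=16
  - 205.112.43.248/30 clear@30
  Q 205.101.253.227: descend 11001101011 ; hops seen [H2,H4,H3] ; pick H3
  + 42.98.69.144/32 (H5) depth=32

== LOOKUPS ==
["H7","H7","H3","H3","H6","H6","no-route","H2","H6","H1","H2","H3"]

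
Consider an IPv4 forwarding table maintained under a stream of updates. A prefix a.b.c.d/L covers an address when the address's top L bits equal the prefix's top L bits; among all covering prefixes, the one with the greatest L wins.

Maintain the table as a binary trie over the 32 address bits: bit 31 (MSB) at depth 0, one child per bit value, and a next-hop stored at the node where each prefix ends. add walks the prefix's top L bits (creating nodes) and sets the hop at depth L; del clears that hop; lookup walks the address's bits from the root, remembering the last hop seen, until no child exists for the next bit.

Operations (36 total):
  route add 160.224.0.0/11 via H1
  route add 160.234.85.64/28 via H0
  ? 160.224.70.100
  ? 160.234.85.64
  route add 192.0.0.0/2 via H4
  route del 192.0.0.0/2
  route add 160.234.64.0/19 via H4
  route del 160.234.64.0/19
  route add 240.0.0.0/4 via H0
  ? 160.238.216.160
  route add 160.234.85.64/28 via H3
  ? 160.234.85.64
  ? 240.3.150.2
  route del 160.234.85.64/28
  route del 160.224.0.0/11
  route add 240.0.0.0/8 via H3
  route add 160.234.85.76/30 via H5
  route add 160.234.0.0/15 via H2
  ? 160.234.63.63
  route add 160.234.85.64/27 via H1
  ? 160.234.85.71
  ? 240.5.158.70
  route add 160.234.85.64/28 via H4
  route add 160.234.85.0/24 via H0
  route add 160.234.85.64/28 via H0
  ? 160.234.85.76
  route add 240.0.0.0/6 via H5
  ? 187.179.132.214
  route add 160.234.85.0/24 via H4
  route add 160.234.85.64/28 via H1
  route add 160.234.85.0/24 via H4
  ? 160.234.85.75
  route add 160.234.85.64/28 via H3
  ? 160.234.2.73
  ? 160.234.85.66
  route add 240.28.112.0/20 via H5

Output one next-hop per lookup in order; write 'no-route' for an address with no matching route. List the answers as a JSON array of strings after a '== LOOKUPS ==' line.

Apply in order:
  add 160.224.0.0/11 -> H1 at depth 11
  add 160.234.85.64/28 -> H0 at depth 28
  lookup 160.224.70.100: bits 101000001110 walk d0:-→d1:-→d2:-→d3:-→d4:-→d5:-→d6:-→d7:-→d8:-→d9:-→d10:-→d11:H1→d12:- -> H1
  lookup 160.234.85.64: bits 1010000011101010010101010100 walk d0:-→d1:-→d2:-→d3:-→d4:-→d5:-→d6:-→d7:-→d8:-→d9:-→d10:-→d11:H1→d12:-→d13:-→d14:-→d15:-→d16:-→d17:-→d18:-→d19:-→d20:-→d21:-→d22:-→d23:-→d24:-→d25:-→d26:-→d27:-→d28:H0 -> H0
  add 192.0.0.0/2 -> H4 at depth 2
  - 192.0.0.0/2 clear@2
  add 160.234.64.0/19 -> H4 at depth 19
  - 160.234.64.0/19 clear@19
  add 240.0.0.0/4 -> H0 at depth 4
  lookup 160.238.216.160: bits 1010000011101 walk d0:-→d1:-→d2:-→d3:-→d4:-→d5:-→d6:-→d7:-→d8:-→d9:-→d10:-→d11:H1→d12:-→d13:- -> H1
  add 160.234.85.64/28 -> H3 at depth 28
  lookup 160.234.85.64: bits 1010000011101010010101010100 walk d0:-→d1:-→d2:-→d3:-→d4:-→d5:-→d6:-→d7:-→d8:-→d9:-→d10:-→d11:H1→d12:-→d13:-→d14:-→d15:-→d16:-→d17:-→d18:-→d19:-→d20:-→d21:-→d22:-→d23:-→d24:-→d25:-→d26:-→d27:-→d28:H3 -> H3
  lookup 240.3.150.2: bits 1111 walk d0:-→d1:-→d2:-→d3:-→d4:H0 -> H0
  - 160.234.85.64/28 clear@28
  - 160.224.0.0/11 clear@11
  add 240.0.0.0/8 -> H3 at depth 8
  add 160.234.85.76/30 -> H5 at depth 30
  add 160.234.0.0/15 -> H2 at depth 15
  lookup 160.234.63.63: bits 10100000111010100 walk d0:-→d1:-→d2:-→d3:-→d4:-→d5:-→d6:-→d7:-→d8:-→d9:-→d10:-→d11:-→d12:-→d13:-→d14:-→d15:H2→d16:-→d17:- -> H2
  add 160.234.85.64/27 -> H1 at depth 27
  lookup 160.234.85.71: bits 1010000011101010010101010100 walk d0:-→d1:-→d2:-→d3:-→d4:-→d5:-→d6:-→d7:-→d8:-→d9:-→d10:-→d11:-→d12:-→d13:-→d14:-→d15:H2→d16:-→d17:-→d18:-→d19:-→d20:-→d21:-→d22:-→d23:-→d24:-→d25:-→d26:-→d27:H1→d28:- -> H1
  lookup 240.5.158.70: bits 11110000 walk d0:-→d1:-→d2:-→d3:-→d4:H0→d5:-→d6:-→d7:-→d8:H3 -> H3
  add 160.234.85.64/28 -> H4 at depth 28
  add 160.234.85.0/24 -> H0 at depth 24
  add 160.234.85.64/28 -> H0 at depth 28
  lookup 160.234.85.76: bits 101000001110101001010101010011 walk d0:-→d1:-→d2:-→d3:-→d4:-→d5:-→d6:-→d7:-→d8:-→d9:-→d10:-→d11:-→d12:-→d13:-→d14:-→d15:H2→d16:-→d17:-→d18:-→d19:-→d20:-→d21:-→d22:-→d23:-→d24:H0→d25:-→d26:-→d27:H1→d28:H0→d29:-→d30:H5 -> H5
  add 240.0.0.0/6 -> H5 at depth 6
  lookup 187.179.132.214: bits 101 walk d0:-→d1:-→d2:-→d3:- -> no-route
  add 160.234.85.0/24 -> H4 at depth 24
  add 160.234.85.64/28 -> H1 at depth 28
  add 160.234.85.0/24 -> H4 at depth 24
  lookup 160.234.85.75: bits 10100000111010100101010101001 walk d0:-→d1:-→d2:-→d3:-→d4:-→d5:-→d6:-→d7:-→d8:-→d9:-→d10:-→d11:-→d12:-→d13:-→d14:-→d15:H2→d16:-→d17:-→d18:-→d19:-→d20:-→d21:-→d22:-→d23:-→d24:H4→d25:-→d26:-→d27:H1→d28:H1→d29:- -> H1
  add 160.234.85.64/28 -> H3 at depth 28
  lookup 160.234.2.73: bits 10100000111010100 walk d0:-→d1:-→d2:-→d3:-→d4:-→d5:-→d6:-→d7:-→d8:-→d9:-→d10:-→d11:-→d12:-→d13:-→d14:-→d15:H2→d16:-→d17:- -> H2
  lookup 160.234.85.66: bits 1010000011101010010101010100 walk d0:-→d1:-→d2:-→d3:-→d4:-→d5:-→d6:-→d7:-→d8:-→d9:-→d10:-→d11:-→d12:-→d13:-→d14:-→d15:H2→d16:-→d17:-→d18:-→d19:-→d20:-→d21:-→d22:-→d23:-→d24:H4→d25:-→d26:-→d27:H1→d28:H3 -> H3
  add 240.28.112.0/20 -> H5 at depth 20

== LOOKUPS ==
["H1","H0","H1","H3","H0","H2","H1","H3","H5","no-route","H1","H2","H3"]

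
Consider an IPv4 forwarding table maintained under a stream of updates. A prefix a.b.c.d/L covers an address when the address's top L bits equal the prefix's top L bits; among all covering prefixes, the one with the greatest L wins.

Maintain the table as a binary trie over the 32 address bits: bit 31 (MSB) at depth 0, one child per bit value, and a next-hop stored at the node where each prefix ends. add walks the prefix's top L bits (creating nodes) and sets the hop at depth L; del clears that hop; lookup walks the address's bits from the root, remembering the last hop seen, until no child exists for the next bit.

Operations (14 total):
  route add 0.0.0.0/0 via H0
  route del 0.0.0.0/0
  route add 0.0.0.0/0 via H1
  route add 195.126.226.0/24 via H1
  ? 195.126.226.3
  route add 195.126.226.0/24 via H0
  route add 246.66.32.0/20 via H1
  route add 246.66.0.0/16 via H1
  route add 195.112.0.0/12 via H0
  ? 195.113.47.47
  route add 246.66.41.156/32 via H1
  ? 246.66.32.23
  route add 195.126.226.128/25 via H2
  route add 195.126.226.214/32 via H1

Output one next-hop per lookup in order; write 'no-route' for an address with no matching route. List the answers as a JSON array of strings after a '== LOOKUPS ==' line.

Trace:
  + 0.0.0.0/0 (H0) depth=0
  - 0.0.0.0/0 clear@0
  + 0.0.0.0/0 (H1) depth=0
  + 195.126.226.0/24 (H1) depth=24
  Q 195.126.226.3: descend 110000110111111011100010 ; hops seen [H1,H1] ; pick H1
  + 195.126.226.0/24 (H0) depth=24
  + 246.66.32.0/20 (H1) depth=20
  + 246.66.0.0/16 (H1) depth=16
  + 195.112.0.0/12 (H0) depth=12
  Q 195.113.47.47: descend 110000110111 ; hops seen [H1,H0] ; pick H0
  + 246.66.41.156/32 (H1) depth=32
  Q 246.66.32.23: descend 11110110010000100010 ; hops seen [H1,H1,H1] ; pick H1
  + 195.126.226.128/25 (H2) depth=25
  + 195.126.226.214/32 (H1) depth=32

== LOOKUPS ==
["H1","H0","H1"]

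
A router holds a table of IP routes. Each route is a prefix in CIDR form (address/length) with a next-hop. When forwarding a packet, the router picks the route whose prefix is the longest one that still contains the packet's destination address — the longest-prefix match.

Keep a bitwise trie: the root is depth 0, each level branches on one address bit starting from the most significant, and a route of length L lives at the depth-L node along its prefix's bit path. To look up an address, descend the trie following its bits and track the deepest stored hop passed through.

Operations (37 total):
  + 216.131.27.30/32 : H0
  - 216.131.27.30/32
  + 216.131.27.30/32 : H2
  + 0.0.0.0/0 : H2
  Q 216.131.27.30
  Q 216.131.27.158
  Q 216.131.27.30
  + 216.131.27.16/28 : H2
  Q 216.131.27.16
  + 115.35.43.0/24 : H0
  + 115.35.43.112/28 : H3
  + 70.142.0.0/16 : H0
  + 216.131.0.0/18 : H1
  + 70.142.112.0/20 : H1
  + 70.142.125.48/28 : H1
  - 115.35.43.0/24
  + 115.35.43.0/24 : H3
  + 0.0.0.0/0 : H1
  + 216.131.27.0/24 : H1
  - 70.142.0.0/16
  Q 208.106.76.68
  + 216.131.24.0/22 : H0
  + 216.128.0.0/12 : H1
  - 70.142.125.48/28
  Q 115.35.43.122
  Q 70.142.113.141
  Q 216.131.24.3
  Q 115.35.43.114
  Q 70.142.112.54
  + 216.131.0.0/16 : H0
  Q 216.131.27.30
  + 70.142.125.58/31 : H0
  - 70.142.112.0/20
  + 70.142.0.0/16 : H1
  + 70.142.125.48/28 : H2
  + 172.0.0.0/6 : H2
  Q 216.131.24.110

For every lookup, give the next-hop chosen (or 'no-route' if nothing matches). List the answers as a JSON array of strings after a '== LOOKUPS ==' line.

Apply in order:
  + 216.131.27.30/32 (H0) depth=32
  del 216.131.27.30/32 (clear depth 32)
  + 216.131.27.30/32 (H2) depth=32
  + 0.0.0.0/0 (H2) depth=0
  lookup 216.131.27.30: bits 11011000100000110001101100011110 walk d0:H2→d1:-→d2:-→d3:-→d4:-→d5:-→d6:-→d7:-→d8:-→d9:-→d10:-→d11:-→d12:-→d13:-→d14:-→d15:-→d16:-→d17:-→d18:-→d19:-→d20:-→d21:-→d22:-→d23:-→d24:-→d25:-→d26:-→d27:-→d28:-→d29:-→d30:-→d31:-→d32:H2 -> H2
  lookup 216.131.27.158: bits 110110001000001100011011 walk d0:H2→d1:-→d2:-→d3:-→d4:-→d5:-→d6:-→d7:-→d8:-→d9:-→d10:-→d11:-→d12:-→d13:-→d14:-→d15:-→d16:-→d17:-→d18:-→d19:-→d20:-→d21:-→d22:-→d23:-→d24:- -> H2
  lookup 216.131.27.30: bits 11011000100000110001101100011110 walk d0:H2→d1:-→d2:-→d3:-→d4:-→d5:-→d6:-→d7:-→d8:-→d9:-→d10:-→d11:-→d12:-→d13:-→d14:-→d15:-→d16:-→d17:-→d18:-→d19:-→d20:-→d21:-→d22:-→d23:-→d24:-→d25:-→d26:-→d27:-→d28:-→d29:-→d30:-→d31:-→d32:H2 -> H2
  + 216.131.27.16/28 (H2) depth=28
  lookup 216.131.27.16: bits 1101100010000011000110110001 walk d0:H2→d1:-→d2:-→d3:-→d4:-→d5:-→d6:-→d7:-→d8:-→d9:-→d10:-→d11:-→d12:-→d13:-→d14:-→d15:-→d16:-→d17:-→d18:-→d19:-→d20:-→d21:-→d22:-→d23:-→d24:-→d25:-→d26:-→d27:-→d28:H2 -> H2
  + 115.35.43.0/24 (H0) depth=24
  + 115.35.43.112/28 (H3) depth=28
  + 70.142.0.0/16 (H0) depth=16
  + 216.131.0.0/18 (H1) depth=18
  + 70.142.112.0/20 (H1) depth=20
  + 70.142.125.48/28 (H1) depth=28
  del 115.35.43.0/24 (clear depth 24)
  + 115.35.43.0/24 (H3) depth=24
  + 0.0.0.0/0 (H1) depth=0
  + 216.131.27.0/24 (H1) depth=24
  del 70.142.0.0/16 (clear depth 16)
  lookup 208.106.76.68: bits 1101 walk d0:H1→d1:-→d2:-→d3:-→d4:- -> H1
  + 216.131.24.0/22 (H0) depth=22
  + 216.128.0.0/12 (H1) depth=12
  del 70.142.125.48/28 (clear depth 28)
  lookup 115.35.43.122: bits 0111001100100011001010110111 walk d0:H1→d1:-→d2:-→d3:-→d4:-→d5:-→d6:-→d7:-→d8:-→d9:-→d10:-→d11:-→d12:-→d13:-→d14:-→d15:-→d16:-→d17:-→d18:-→d19:-→d20:-→d21:-→d22:-→d23:-→d24:H3→d25:-→d26:-→d27:-→d28:H3 -> H3
  lookup 70.142.113.141: bits 01000110100011100111 walk d0:H1→d1:-→d2:-→d3:-→d4:-→d5:-→d6:-→d7:-→d8:-→d9:-→d10:-→d11:-→d12:-→d13:-→d14:-→d15:-→d16:-→d17:-→d18:-→d19:-→d20:H1 -> H1
  lookup 216.131.24.3: bits 1101100010000011000110 walk d0:H1→d1:-→d2:-→d3:-→d4:-→d5:-→d6:-→d7:-→d8:-→d9:-→d10:-→d11:-→d12:H1→d13:-→d14:-→d15:-→d16:-→d17:-→d18:H1→d19:-→d20:-→d21:-→d22:H0 -> H0
  lookup 115.35.43.114: bits 0111001100100011001010110111 walk d0:H1→d1:-→d2:-→d3:-→d4:-→d5:-→d6:-→d7:-→d8:-→d9:-→d10:-→d11:-→d12:-→d13:-→d14:-→d15:-→d16:-→d17:-→d18:-→d19:-→d20:-→d21:-→d22:-→d23:-→d24:H3→d25:-→d26:-→d27:-→d28:H3 -> H3
  lookup 70.142.112.54: bits 01000110100011100111 walk d0:H1→d1:-→d2:-→d3:-→d4:-→d5:-→d6:-→d7:-→d8:-→d9:-→d10:-→d11:-→d12:-→d13:-→d14:-→d15:-→d16:-→d17:-→d18:-→d19:-→d20:H1 -> H1
  + 216.131.0.0/16 (H0) depth=16
  lookup 216.131.27.30: bits 11011000100000110001101100011110 walk d0:H1→d1:-→d2:-→d3:-→d4:-→d5:-→d6:-→d7:-→d8:-→d9:-→d10:-→d11:-→d12:H1→d13:-→d14:-→d15:-→d16:H0→d17:-→d18:H1→d19:-→d20:-→d21:-→d22:H0→d23:-→d24:H1→d25:-→d26:-→d27:-→d28:H2→d29:-→d30:-→d31:-→d32:H2 -> H2
  + 70.142.125.58/31 (H0) depth=31
  del 70.142.112.0/20 (clear depth 20)
  + 70.142.0.0/16 (H1) depth=16
  + 70.142.125.48/28 (H2) depth=28
  + 172.0.0.0/6 (H2) depth=6
  lookup 216.131.24.110: bits 1101100010000011000110 walk d0:H1→d1:-→d2:-→d3:-→d4:-→d5:-→d6:-→d7:-→d8:-→d9:-→d10:-→d11:-→d12:H1→d13:-→d14:-→d15:-→d16:H0→d17:-→d18:H1→d19:-→d20:-→d21:-→d22:H0 -> H0

== LOOKUPS ==
["H2","H2","H2","H2","H1","H3","H1","H0","H3","H1","H2","H0"]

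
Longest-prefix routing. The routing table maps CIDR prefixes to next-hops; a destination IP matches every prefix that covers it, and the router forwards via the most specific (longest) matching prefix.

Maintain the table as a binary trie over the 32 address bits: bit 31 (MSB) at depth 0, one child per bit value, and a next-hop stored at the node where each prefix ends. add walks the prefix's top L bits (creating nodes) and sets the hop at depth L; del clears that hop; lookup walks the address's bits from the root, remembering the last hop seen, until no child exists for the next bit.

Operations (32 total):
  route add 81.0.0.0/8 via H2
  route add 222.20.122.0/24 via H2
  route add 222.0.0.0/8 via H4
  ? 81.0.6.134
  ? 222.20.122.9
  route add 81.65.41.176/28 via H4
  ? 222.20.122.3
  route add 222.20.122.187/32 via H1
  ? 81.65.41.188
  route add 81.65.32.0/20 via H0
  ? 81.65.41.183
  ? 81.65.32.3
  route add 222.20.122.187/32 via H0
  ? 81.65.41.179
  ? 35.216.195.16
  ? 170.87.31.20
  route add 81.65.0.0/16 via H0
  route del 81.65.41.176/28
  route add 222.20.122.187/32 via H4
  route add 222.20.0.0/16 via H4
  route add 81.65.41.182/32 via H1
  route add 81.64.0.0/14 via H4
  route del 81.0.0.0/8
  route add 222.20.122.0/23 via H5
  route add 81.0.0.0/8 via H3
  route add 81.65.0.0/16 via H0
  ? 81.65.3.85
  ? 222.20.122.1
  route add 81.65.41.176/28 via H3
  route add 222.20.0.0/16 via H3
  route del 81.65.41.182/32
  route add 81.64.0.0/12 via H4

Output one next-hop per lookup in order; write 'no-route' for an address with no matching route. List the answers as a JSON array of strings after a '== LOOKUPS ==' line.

Trace:
  + 81.0.0.0/8 (H2) depth=8
  + 222.20.122.0/24 (H2) depth=24
  + 222.0.0.0/8 (H4) depth=8
  lookup 81.0.6.134: bits 01010001 walk d0:-→d1:-→d2:-→d3:-→d4:-→d5:-→d6:-→d7:-→d8:H2 -> H2
  lookup 222.20.122.9: bits 110111100001010001111010 walk d0:-→d1:-→d2:-→d3:-→d4:-→d5:-→d6:-→d7:-→d8:H4→d9:-→d10:-→d11:-→d12:-→d13:-→d14:-→d15:-→d16:-→d17:-→d18:-→d19:-→d20:-→d21:-→d22:-→d23:-→d24:H2 -> H2
  + 81.65.41.176/28 (H4) depth=28
  lookup 222.20.122.3: bits 110111100001010001111010 walk d0:-→d1:-→d2:-→d3:-→d4:-→d5:-→d6:-→d7:-→d8:H4→d9:-→d10:-→d11:-→d12:-→d13:-→d14:-→d15:-→d16:-→d17:-→d18:-→d19:-→d20:-→d21:-→d22:-→d23:-→d24:H2 -> H2
  + 222.20.122.187/32 (H1) depth=32
  lookup 81.65.41.188: bits 0101000101000001001010011011 walk d0:-→d1:-→d2:-→d3:-→d4:-→d5:-→d6:-→d7:-→d8:H2→d9:-→d10:-→d11:-→d12:-→d13:-→d14:-→d15:-→d16:-→d17:-→d18:-→d19:-→d20:-→d21:-→d22:-→d23:-→d24:-→d25:-→d26:-→d27:-→d28:H4 -> H4
  + 81.65.32.0/20 (H0) depth=20
  lookup 81.65.41.183: bits 0101000101000001001010011011 walk d0:-→d1:-→d2:-→d3:-→d4:-→d5:-→d6:-→d7:-→d8:H2→d9:-→d10:-→d11:-→d12:-→d13:-→d14:-→d15:-→d16:-→d17:-→d18:-→d19:-→d20:H0→d21:-→d22:-→d23:-→d24:-→d25:-→d26:-→d27:-→d28:H4 -> H4
  lookup 81.65.32.3: bits 01010001010000010010 walk d0:-→d1:-→d2:-→d3:-→d4:-→d5:-→d6:-→d7:-→d8:H2→d9:-→d10:-→d11:-→d12:-→d13:-→d14:-→d15:-→d16:-→d17:-→d18:-→d19:-→d20:H0 -> H0
  + 222.20.122.187/32 (H0) depth=32
  lookup 81.65.41.179: bits 0101000101000001001010011011 walk d0:-→d1:-→d2:-→d3:-→d4:-→d5:-→d6:-→d7:-→d8:H2→d9:-→d10:-→d11:-→d12:-→d13:-→d14:-→d15:-→d16:-→d17:-→d18:-→d19:-→d20:H0→d21:-→d22:-→d23:-→d24:-→d25:-→d26:-→d27:-→d28:H4 -> H4
  lookup 35.216.195.16: bits 0 walk d0:-→d1:- -> no-route
  lookup 170.87.31.20: bits 1 walk d0:-→d1:- -> no-route
  + 81.65.0.0/16 (H0) depth=16
  - 81.65.41.176/28 clear@28
  + 222.20.122.187/32 (H4) depth=32
  + 222.20.0.0/16 (H4) depth=16
  + 81.65.41.182/32 (H1) depth=32
  + 81.64.0.0/14 (H4) depth=14
  - 81.0.0.0/8 clear@8
  + 222.20.122.0/23 (H5) depth=23
  + 81.0.0.0/8 (H3) depth=8
  + 81.65.0.0/16 (H0) depth=16
  lookup 81.65.3.85: bits 010100010100000100 walk d0:-→d1:-→d2:-→d3:-→d4:-→d5:-→d6:-→d7:-→d8:H3→d9:-→d10:-→d11:-→d12:-→d13:-→d14:H4→d15:-→d16:H0→d17:-→d18:- -> H0
  lookup 222.20.122.1: bits 110111100001010001111010 walk d0:-→d1:-→d2:-→d3:-→d4:-→d5:-→d6:-→d7:-→d8:H4→d9:-→d10:-→d11:-→d12:-→d13:-→d14:-→d15:-→d16:H4→d17:-→d18:-→d19:-→d20:-→d21:-→d22:-→d23:H5→d24:H2 -> H2
  + 81.65.41.176/28 (H3) depth=28
  + 222.20.0.0/16 (H3) depth=16
  - 81.65.41.182/32 clear@32
  + 81.64.0.0/12 (H4) depth=12

== LOOKUPS ==
["H2","H2","H2","H4","H4","H0","H4","no-route","no-route","H0","H2"]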